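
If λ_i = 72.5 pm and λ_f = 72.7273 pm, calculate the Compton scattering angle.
25.00°

First find the wavelength shift:
Δλ = λ' - λ = 72.7273 - 72.5 = 0.2273 pm

Using Δλ = λ_C(1 - cos θ), with λ_C = h/(m_e·c) ≈ 2.42631024 pm:
cos θ = 1 - Δλ/λ_C
cos θ = 1 - 0.2273/2.42631024
cos θ = 0.906319

θ = arccos(0.906319)
θ = 25.00°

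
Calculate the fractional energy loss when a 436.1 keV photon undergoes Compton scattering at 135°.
0.5930 (or 59.30%)

Calculate initial and final photon energies:

Initial: E₀ = 436.1 keV → λ₀ = 2.8430 pm
Compton shift: Δλ = 4.1420 pm
Final wavelength: λ' = 6.9850 pm
Final energy: E' = 177.5008 keV

Fractional energy loss:
(E₀ - E')/E₀ = (436.1000 - 177.5008)/436.1000
= 258.5992/436.1000
= 0.5930
= 59.30%

(Intermediate values are shown rounded; full precision is carried through to the final answer.)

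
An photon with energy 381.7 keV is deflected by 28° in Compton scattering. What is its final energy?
351.0097 keV

First convert energy to wavelength:
λ = hc/E, with hc ≈ 1239.842 keV·pm (i.e. 1239.842 eV·nm)

For E = 381.7 keV = 381700 eV:
λ = 1239.842 keV·pm / 381.7 keV
λ = 3.2482 pm

Calculate the Compton shift:
Δλ = λ_C(1 - cos(28°)) = 2.4263 × 0.1171
Δλ = 0.2840 pm

Final wavelength:
λ' = 3.2482 + 0.2840 = 3.5322 pm

Final energy:
E' = hc/λ' = 1239.842 / 3.5322 = 351.0097 keV

(Intermediate values are shown rounded; full precision is carried through to the final answer.)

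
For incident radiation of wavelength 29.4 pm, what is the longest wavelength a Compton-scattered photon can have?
34.2526 pm (at θ = 180°)

The Compton shift is Δλ = λ_C(1 − cos θ).

Since cos θ ranges from −1 to 1, the factor (1 − cos θ) ranges from 0 to 2; the maximum shift occurs at θ = 180° (backscattering):
Δλ_max = 2λ_C = 2 × 2.4263 pm = 4.8526 pm

Maximum scattered wavelength:
λ'_max = λ₀ + Δλ_max = 29.4 + 4.8526 = 34.2526 pm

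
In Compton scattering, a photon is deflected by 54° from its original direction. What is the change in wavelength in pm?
1.0002 pm

Using the Compton scattering formula:
Δλ = λ_C(1 - cos θ)

where λ_C = h/(m_e·c) ≈ 2.4263 pm is the Compton wavelength of an electron.

For θ = 54°:
cos(54°) = 0.5878
1 - cos(54°) = 0.4122

Δλ = 2.4263 × 0.4122
Δλ = 1.0002 pm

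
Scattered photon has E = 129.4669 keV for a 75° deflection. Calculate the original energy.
159.4000 keV

Convert final energy to wavelength (hc ≈ 1239.842 keV·pm):
λ' = hc/E' = 1239.842 / 129.4669 = 9.5765 pm

Calculate the Compton shift:
Δλ = λ_C(1 - cos(75°))
Δλ = 2.4263 × (1 - cos(75°))
Δλ = 1.7983 pm

Initial wavelength:
λ = λ' - Δλ = 9.5765 - 1.7983 = 7.7782 pm

Initial energy:
E = hc/λ = 1239.842 / 7.7782 = 159.4000 keV

(Intermediate values are shown rounded; full precision is carried through to the final answer.)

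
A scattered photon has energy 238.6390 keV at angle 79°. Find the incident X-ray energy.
383.5999 keV

Convert final energy to wavelength (hc ≈ 1239.842 keV·pm):
λ' = hc/E' = 1239.842 / 238.6390 = 5.1955 pm

Calculate the Compton shift:
Δλ = λ_C(1 - cos(79°))
Δλ = 2.4263 × (1 - cos(79°))
Δλ = 1.9633 pm

Initial wavelength:
λ = λ' - Δλ = 5.1955 - 1.9633 = 3.2321 pm

Initial energy:
E = hc/λ = 1239.842 / 3.2321 = 383.5999 keV

(Intermediate values are shown rounded; full precision is carried through to the final answer.)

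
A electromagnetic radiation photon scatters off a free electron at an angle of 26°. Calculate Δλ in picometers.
0.2456 pm

Using the Compton scattering formula:
Δλ = λ_C(1 - cos θ)

where λ_C = h/(m_e·c) ≈ 2.4263 pm is the Compton wavelength of an electron.

For θ = 26°:
cos(26°) = 0.8988
1 - cos(26°) = 0.1012

Δλ = 2.4263 × 0.1012
Δλ = 0.2456 pm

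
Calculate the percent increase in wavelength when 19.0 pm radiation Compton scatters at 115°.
18.1669%

Calculate the Compton shift:
Δλ = λ_C(1 - cos(115°))
Δλ = 2.4263 × (1 - cos(115°))
Δλ = 2.4263 × 1.4226
Δλ = 3.4517 pm

Percentage change:
(Δλ/λ₀) × 100 = (3.4517/19.0) × 100
= 18.1669%

(Intermediate values are shown rounded; full precision is carried through to the final answer.)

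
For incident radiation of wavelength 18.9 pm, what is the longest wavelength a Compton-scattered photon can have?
23.7526 pm (at θ = 180°)

The Compton shift is Δλ = λ_C(1 − cos θ).

Since cos θ ranges from −1 to 1, the factor (1 − cos θ) ranges from 0 to 2; the maximum shift occurs at θ = 180° (backscattering):
Δλ_max = 2λ_C = 2 × 2.4263 pm = 4.8526 pm

Maximum scattered wavelength:
λ'_max = λ₀ + Δλ_max = 18.9 + 4.8526 = 23.7526 pm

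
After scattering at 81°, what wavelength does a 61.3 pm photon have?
63.3468 pm

Using the Compton scattering formula:
λ' = λ + Δλ = λ + λ_C(1 - cos θ)

Given:
- Initial wavelength λ = 61.3 pm
- Scattering angle θ = 81°
- Compton wavelength λ_C ≈ 2.4263 pm

Calculate the shift:
Δλ = 2.4263 × (1 - cos(81°))
Δλ = 2.4263 × 0.8436
Δλ = 2.0468 pm

Final wavelength:
λ' = 61.3 + 2.0468 = 63.3468 pm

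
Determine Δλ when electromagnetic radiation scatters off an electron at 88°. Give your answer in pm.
2.3416 pm

Using the Compton scattering formula:
Δλ = λ_C(1 - cos θ)

where λ_C = h/(m_e·c) ≈ 2.4263 pm is the Compton wavelength of an electron.

For θ = 88°:
cos(88°) = 0.0349
1 - cos(88°) = 0.9651

Δλ = 2.4263 × 0.9651
Δλ = 2.3416 pm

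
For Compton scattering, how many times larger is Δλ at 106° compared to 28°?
106° produces the larger shift by a factor of 10.898

Calculate both shifts using Δλ = λ_C(1 - cos θ):

For θ₁ = 28°:
Δλ₁ = 2.4263 × (1 - cos(28°))
Δλ₁ = 2.4263 × 0.1171
Δλ₁ = 0.2840 pm

For θ₂ = 106°:
Δλ₂ = 2.4263 × (1 - cos(106°))
Δλ₂ = 2.4263 × 1.2756
Δλ₂ = 3.0951 pm

The 106° angle produces the larger shift.
Ratio: 3.0951/0.2840 = 10.898

(Intermediate values are shown rounded; full precision is carried through to the final answer.)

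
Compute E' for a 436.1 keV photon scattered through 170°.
161.8850 keV

First convert energy to wavelength:
λ = hc/E, with hc ≈ 1239.842 keV·pm (i.e. 1239.842 eV·nm)

For E = 436.1 keV = 436100 eV:
λ = 1239.842 keV·pm / 436.1 keV
λ = 2.8430 pm

Calculate the Compton shift:
Δλ = λ_C(1 - cos(170°)) = 2.4263 × 1.9848
Δλ = 4.8158 pm

Final wavelength:
λ' = 2.8430 + 4.8158 = 7.6588 pm

Final energy:
E' = hc/λ' = 1239.842 / 7.6588 = 161.8850 keV

(Intermediate values are shown rounded; full precision is carried through to the final answer.)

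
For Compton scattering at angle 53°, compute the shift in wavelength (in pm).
0.9661 pm

Using the Compton scattering formula:
Δλ = λ_C(1 - cos θ)

where λ_C = h/(m_e·c) ≈ 2.4263 pm is the Compton wavelength of an electron.

For θ = 53°:
cos(53°) = 0.6018
1 - cos(53°) = 0.3982

Δλ = 2.4263 × 0.3982
Δλ = 0.9661 pm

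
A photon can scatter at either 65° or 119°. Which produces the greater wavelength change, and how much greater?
119° produces the larger shift by a factor of 2.572

Calculate both shifts using Δλ = λ_C(1 - cos θ):

For θ₁ = 65°:
Δλ₁ = 2.4263 × (1 - cos(65°))
Δλ₁ = 2.4263 × 0.5774
Δλ₁ = 1.4009 pm

For θ₂ = 119°:
Δλ₂ = 2.4263 × (1 - cos(119°))
Δλ₂ = 2.4263 × 1.4848
Δλ₂ = 3.6026 pm

The 119° angle produces the larger shift.
Ratio: 3.6026/1.4009 = 2.572

(Intermediate values are shown rounded; full precision is carried through to the final answer.)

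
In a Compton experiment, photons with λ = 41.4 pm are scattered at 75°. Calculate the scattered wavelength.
43.1983 pm

Using the Compton scattering formula:
λ' = λ + Δλ = λ + λ_C(1 - cos θ)

Given:
- Initial wavelength λ = 41.4 pm
- Scattering angle θ = 75°
- Compton wavelength λ_C ≈ 2.4263 pm

Calculate the shift:
Δλ = 2.4263 × (1 - cos(75°))
Δλ = 2.4263 × 0.7412
Δλ = 1.7983 pm

Final wavelength:
λ' = 41.4 + 1.7983 = 43.1983 pm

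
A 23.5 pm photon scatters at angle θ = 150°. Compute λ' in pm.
28.0276 pm

Using the Compton scattering formula:
λ' = λ + Δλ = λ + λ_C(1 - cos θ)

Given:
- Initial wavelength λ = 23.5 pm
- Scattering angle θ = 150°
- Compton wavelength λ_C ≈ 2.4263 pm

Calculate the shift:
Δλ = 2.4263 × (1 - cos(150°))
Δλ = 2.4263 × 1.8660
Δλ = 4.5276 pm

Final wavelength:
λ' = 23.5 + 4.5276 = 28.0276 pm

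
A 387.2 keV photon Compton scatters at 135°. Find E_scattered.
168.8228 keV

First convert energy to wavelength:
λ = hc/E, with hc ≈ 1239.842 keV·pm (i.e. 1239.842 eV·nm)

For E = 387.2 keV = 387200 eV:
λ = 1239.842 keV·pm / 387.2 keV
λ = 3.2021 pm

Calculate the Compton shift:
Δλ = λ_C(1 - cos(135°)) = 2.4263 × 1.7071
Δλ = 4.1420 pm

Final wavelength:
λ' = 3.2021 + 4.1420 = 7.3440 pm

Final energy:
E' = hc/λ' = 1239.842 / 7.3440 = 168.8228 keV

(Intermediate values are shown rounded; full precision is carried through to the final answer.)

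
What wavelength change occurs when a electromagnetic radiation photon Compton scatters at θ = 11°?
0.0446 pm

Using the Compton scattering formula:
Δλ = λ_C(1 - cos θ)

where λ_C = h/(m_e·c) ≈ 2.4263 pm is the Compton wavelength of an electron.

For θ = 11°:
cos(11°) = 0.9816
1 - cos(11°) = 0.0184

Δλ = 2.4263 × 0.0184
Δλ = 0.0446 pm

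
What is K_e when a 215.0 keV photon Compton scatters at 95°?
67.4785 keV

By energy conservation: K_e = E_initial - E_final

First find the scattered photon energy:
Initial wavelength: λ = hc/E = 5.7667 pm
Compton shift: Δλ = λ_C(1 - cos(95°)) = 2.6378 pm
Final wavelength: λ' = 5.7667 + 2.6378 = 8.4045 pm
Final photon energy: E' = hc/λ' = 147.5215 keV

Electron kinetic energy:
K_e = E - E' = 215.0000 - 147.5215 = 67.4785 keV

(Intermediate values are shown rounded; full precision is carried through to the final answer.)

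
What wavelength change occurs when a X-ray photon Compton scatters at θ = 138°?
4.2294 pm

Using the Compton scattering formula:
Δλ = λ_C(1 - cos θ)

where λ_C = h/(m_e·c) ≈ 2.4263 pm is the Compton wavelength of an electron.

For θ = 138°:
cos(138°) = -0.7431
1 - cos(138°) = 1.7431

Δλ = 2.4263 × 1.7431
Δλ = 4.2294 pm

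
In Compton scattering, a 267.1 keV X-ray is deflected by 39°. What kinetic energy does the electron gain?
27.8673 keV

By energy conservation: K_e = E_initial - E_final

First find the scattered photon energy:
Initial wavelength: λ = hc/E = 4.6419 pm
Compton shift: Δλ = λ_C(1 - cos(39°)) = 0.5407 pm
Final wavelength: λ' = 4.6419 + 0.5407 = 5.1826 pm
Final photon energy: E' = hc/λ' = 239.2327 keV

Electron kinetic energy:
K_e = E - E' = 267.1000 - 239.2327 = 27.8673 keV

(Intermediate values are shown rounded; full precision is carried through to the final answer.)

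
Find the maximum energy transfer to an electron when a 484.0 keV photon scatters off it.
316.7764 keV

Maximum energy transfer occurs at θ = 180° (backscattering).

Initial photon: E₀ = 484.0 keV → λ₀ = 2.5617 pm

Maximum Compton shift (at 180°):
Δλ_max = 2λ_C = 2 × 2.4263 = 4.8526 pm

Final wavelength:
λ' = 2.5617 + 4.8526 = 7.4143 pm

Minimum photon energy (maximum energy to electron):
E'_min = hc/λ' = 167.2236 keV

Maximum electron kinetic energy:
K_max = E₀ - E'_min = 484.0000 - 167.2236 = 316.7764 keV

(Intermediate values are shown rounded; full precision is carried through to the final answer.)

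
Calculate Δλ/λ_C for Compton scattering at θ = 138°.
1.7431 λ_C

The Compton shift formula is:
Δλ = λ_C(1 - cos θ)

Dividing both sides by λ_C:
Δλ/λ_C = 1 - cos θ

For θ = 138°:
Δλ/λ_C = 1 - cos(138°)
Δλ/λ_C = 1 - -0.7431
Δλ/λ_C = 1.7431

This means the shift is 1.7431 × λ_C = 4.2294 pm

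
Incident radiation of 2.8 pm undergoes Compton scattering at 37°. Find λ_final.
3.2886 pm

Using the Compton scattering formula:
λ' = λ + Δλ = λ + λ_C(1 - cos θ)

Given:
- Initial wavelength λ = 2.8 pm
- Scattering angle θ = 37°
- Compton wavelength λ_C ≈ 2.4263 pm

Calculate the shift:
Δλ = 2.4263 × (1 - cos(37°))
Δλ = 2.4263 × 0.2014
Δλ = 0.4886 pm

Final wavelength:
λ' = 2.8 + 0.4886 = 3.2886 pm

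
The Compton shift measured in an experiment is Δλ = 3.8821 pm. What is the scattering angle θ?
126.87°

From the Compton formula Δλ = λ_C(1 - cos θ), we can solve for θ:

cos θ = 1 - Δλ/λ_C

Given:
- Δλ = 3.8821 pm
- λ_C = h/(m_e·c) ≈ 2.42631024 pm

cos θ = 1 - 3.8821/2.42631024
cos θ = 1 - 1.600001
cos θ = -0.600001

θ = arccos(-0.600001)
θ = 126.87°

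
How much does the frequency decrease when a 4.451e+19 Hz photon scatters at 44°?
4.087e+18 Hz (decrease)

Convert frequency to wavelength (c = 299792458 m/s):
λ₀ = c/f₀ = 299792458/4.451e+19 = 6.7353956e-12 m = 6.7354 pm

Calculate Compton shift:
Δλ = λ_C(1 - cos(44°)) = 0.6810 pm

Final wavelength:
λ' = λ₀ + Δλ = 6.7354 + 0.6810 = 7.4164 pm

Final frequency:
f' = c/λ' = 299792458/7.4163643e-12 = 4.0423103e+19 Hz

Frequency shift (decrease):
Δf = f₀ - f' = 4.451e+19 - 4.0423103e+19 = 4.087e+18 Hz

(Intermediate values are shown rounded; full precision is carried through to the final answer.)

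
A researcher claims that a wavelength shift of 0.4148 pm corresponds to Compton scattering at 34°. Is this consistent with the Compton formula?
Yes, consistent

Calculate the expected shift for θ = 34°:

Δλ_expected = λ_C(1 - cos(34°))
Δλ_expected = 2.4263 × (1 - cos(34°))
Δλ_expected = 2.4263 × 0.1710
Δλ_expected = 0.4148 pm

Given shift: 0.4148 pm
Expected shift: 0.4148 pm
Difference: 0.0000 pm

The values match. This is consistent with Compton scattering at the stated angle.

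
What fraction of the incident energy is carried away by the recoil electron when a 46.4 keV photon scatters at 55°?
0.0373 (or 3.73%)

Calculate initial and final photon energies:

Initial: E₀ = 46.4 keV → λ₀ = 26.7207 pm
Compton shift: Δλ = 1.0346 pm
Final wavelength: λ' = 27.7554 pm
Final energy: E' = 44.6703 keV

Fractional energy loss:
(E₀ - E')/E₀ = (46.4000 - 44.6703)/46.4000
= 1.7297/46.4000
= 0.0373
= 3.73%

(Intermediate values are shown rounded; full precision is carried through to the final answer.)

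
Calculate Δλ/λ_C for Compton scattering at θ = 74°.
0.7244 λ_C

The Compton shift formula is:
Δλ = λ_C(1 - cos θ)

Dividing both sides by λ_C:
Δλ/λ_C = 1 - cos θ

For θ = 74°:
Δλ/λ_C = 1 - cos(74°)
Δλ/λ_C = 1 - 0.2756
Δλ/λ_C = 0.7244

This means the shift is 0.7244 × λ_C = 1.7575 pm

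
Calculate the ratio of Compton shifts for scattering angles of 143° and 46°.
143° produces the larger shift by a factor of 5.891

Calculate both shifts using Δλ = λ_C(1 - cos θ):

For θ₁ = 46°:
Δλ₁ = 2.4263 × (1 - cos(46°))
Δλ₁ = 2.4263 × 0.3053
Δλ₁ = 0.7409 pm

For θ₂ = 143°:
Δλ₂ = 2.4263 × (1 - cos(143°))
Δλ₂ = 2.4263 × 1.7986
Δλ₂ = 4.3640 pm

The 143° angle produces the larger shift.
Ratio: 4.3640/0.7409 = 5.891

(Intermediate values are shown rounded; full precision is carried through to the final answer.)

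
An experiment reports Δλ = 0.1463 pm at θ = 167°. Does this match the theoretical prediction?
No, inconsistent

Calculate the expected shift for θ = 167°:

Δλ_expected = λ_C(1 - cos(167°))
Δλ_expected = 2.4263 × (1 - cos(167°))
Δλ_expected = 2.4263 × 1.9744
Δλ_expected = 4.7904 pm

Given shift: 0.1463 pm
Expected shift: 4.7904 pm
Difference: 4.6441 pm

The values do not match. The given shift corresponds to θ ≈ 20.0°, not 167°.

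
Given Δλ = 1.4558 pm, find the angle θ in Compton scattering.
66.42°

From the Compton formula Δλ = λ_C(1 - cos θ), we can solve for θ:

cos θ = 1 - Δλ/λ_C

Given:
- Δλ = 1.4558 pm
- λ_C = h/(m_e·c) ≈ 2.42631024 pm

cos θ = 1 - 1.4558/2.42631024
cos θ = 1 - 0.600006
cos θ = 0.399994

θ = arccos(0.399994)
θ = 66.42°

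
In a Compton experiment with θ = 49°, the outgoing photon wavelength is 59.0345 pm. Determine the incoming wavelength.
58.2000 pm

From λ' = λ + Δλ, we have λ = λ' - Δλ

First calculate the Compton shift:
Δλ = λ_C(1 - cos θ)
Δλ = 2.4263 × (1 - cos(49°))
Δλ = 2.4263 × 0.3439
Δλ = 0.8345 pm

Initial wavelength:
λ = λ' - Δλ
λ = 59.0345 - 0.8345
λ = 58.2000 pm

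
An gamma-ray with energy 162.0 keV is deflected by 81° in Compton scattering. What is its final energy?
127.8175 keV

First convert energy to wavelength:
λ = hc/E, with hc ≈ 1239.842 keV·pm (i.e. 1239.842 eV·nm)

For E = 162.0 keV = 162000 eV:
λ = 1239.842 keV·pm / 162.0 keV
λ = 7.6533 pm

Calculate the Compton shift:
Δλ = λ_C(1 - cos(81°)) = 2.4263 × 0.8436
Δλ = 2.0468 pm

Final wavelength:
λ' = 7.6533 + 2.0468 = 9.7001 pm

Final energy:
E' = hc/λ' = 1239.842 / 9.7001 = 127.8175 keV

(Intermediate values are shown rounded; full precision is carried through to the final answer.)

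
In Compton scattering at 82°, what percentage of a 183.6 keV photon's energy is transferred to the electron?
0.2362 (or 23.62%)

Calculate initial and final photon energies:

Initial: E₀ = 183.6 keV → λ₀ = 6.7530 pm
Compton shift: Δλ = 2.0886 pm
Final wavelength: λ' = 8.8416 pm
Final energy: E' = 140.2285 keV

Fractional energy loss:
(E₀ - E')/E₀ = (183.6000 - 140.2285)/183.6000
= 43.3715/183.6000
= 0.2362
= 23.62%

(Intermediate values are shown rounded; full precision is carried through to the final answer.)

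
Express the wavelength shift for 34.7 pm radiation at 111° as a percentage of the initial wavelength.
9.4980%

Calculate the Compton shift:
Δλ = λ_C(1 - cos(111°))
Δλ = 2.4263 × (1 - cos(111°))
Δλ = 2.4263 × 1.3584
Δλ = 3.2958 pm

Percentage change:
(Δλ/λ₀) × 100 = (3.2958/34.7) × 100
= 9.4980%

(Intermediate values are shown rounded; full precision is carried through to the final answer.)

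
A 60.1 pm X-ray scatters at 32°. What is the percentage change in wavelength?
0.6134%

Calculate the Compton shift:
Δλ = λ_C(1 - cos(32°))
Δλ = 2.4263 × (1 - cos(32°))
Δλ = 2.4263 × 0.1520
Δλ = 0.3687 pm

Percentage change:
(Δλ/λ₀) × 100 = (0.3687/60.1) × 100
= 0.6134%

(Intermediate values are shown rounded; full precision is carried through to the final answer.)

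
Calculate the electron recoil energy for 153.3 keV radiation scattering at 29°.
5.5572 keV

By energy conservation: K_e = E_initial - E_final

First find the scattered photon energy:
Initial wavelength: λ = hc/E = 8.0877 pm
Compton shift: Δλ = λ_C(1 - cos(29°)) = 0.3042 pm
Final wavelength: λ' = 8.0877 + 0.3042 = 8.3919 pm
Final photon energy: E' = hc/λ' = 147.7428 keV

Electron kinetic energy:
K_e = E - E' = 153.3000 - 147.7428 = 5.5572 keV

(Intermediate values are shown rounded; full precision is carried through to the final answer.)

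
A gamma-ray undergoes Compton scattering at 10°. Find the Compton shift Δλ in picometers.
0.0369 pm

Using the Compton scattering formula:
Δλ = λ_C(1 - cos θ)

where λ_C = h/(m_e·c) ≈ 2.4263 pm is the Compton wavelength of an electron.

For θ = 10°:
cos(10°) = 0.9848
1 - cos(10°) = 0.0152

Δλ = 2.4263 × 0.0152
Δλ = 0.0369 pm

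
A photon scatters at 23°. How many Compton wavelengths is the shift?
0.0795 λ_C

The Compton shift formula is:
Δλ = λ_C(1 - cos θ)

Dividing both sides by λ_C:
Δλ/λ_C = 1 - cos θ

For θ = 23°:
Δλ/λ_C = 1 - cos(23°)
Δλ/λ_C = 1 - 0.9205
Δλ/λ_C = 0.0795

This means the shift is 0.0795 × λ_C = 0.1929 pm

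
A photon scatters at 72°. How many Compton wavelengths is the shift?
0.6910 λ_C

The Compton shift formula is:
Δλ = λ_C(1 - cos θ)

Dividing both sides by λ_C:
Δλ/λ_C = 1 - cos θ

For θ = 72°:
Δλ/λ_C = 1 - cos(72°)
Δλ/λ_C = 1 - 0.3090
Δλ/λ_C = 0.6910

This means the shift is 0.6910 × λ_C = 1.6765 pm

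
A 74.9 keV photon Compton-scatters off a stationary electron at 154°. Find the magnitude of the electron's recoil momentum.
6.9541e-23 kg·m/s

The electron is initially at rest, so by conservation of momentum:
p⃗_e = p⃗₀ − p⃗'  (incident photon momentum minus scattered photon momentum)

Photon momentum magnitudes (p = h/λ = E/c):
λ₀ = hc/E₀ = 16.5533 pm → p₀ = h/λ₀ = 4.0029e-23 kg·m/s
Δλ = λ_C(1 − cos 154°) = 4.6071 pm
λ' = 21.1604 pm → p' = h/λ' = 3.1314e-23 kg·m/s

The scattered photon makes angle θ = 154° with the incident direction, so by the law of cosines:
|p⃗_e|² = p₀² + p'² − 2p₀p'cos θ
|p⃗_e|² = (4.0029e-23)² + (3.1314e-23)² − 2·4.0029e-23·3.1314e-23·cos(154°)
|p⃗_e| = 6.9541e-23 kg·m/s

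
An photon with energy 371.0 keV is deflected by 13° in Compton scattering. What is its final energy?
364.2225 keV

First convert energy to wavelength:
λ = hc/E, with hc ≈ 1239.842 keV·pm (i.e. 1239.842 eV·nm)

For E = 371.0 keV = 371000 eV:
λ = 1239.842 keV·pm / 371.0 keV
λ = 3.3419 pm

Calculate the Compton shift:
Δλ = λ_C(1 - cos(13°)) = 2.4263 × 0.0256
Δλ = 0.0622 pm

Final wavelength:
λ' = 3.3419 + 0.0622 = 3.4041 pm

Final energy:
E' = hc/λ' = 1239.842 / 3.4041 = 364.2225 keV

(Intermediate values are shown rounded; full precision is carried through to the final answer.)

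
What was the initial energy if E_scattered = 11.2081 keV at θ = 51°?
11.3000 keV

Convert final energy to wavelength (hc ≈ 1239.842 keV·pm):
λ' = hc/E' = 1239.842 / 11.2081 = 110.6202 pm

Calculate the Compton shift:
Δλ = λ_C(1 - cos(51°))
Δλ = 2.4263 × (1 - cos(51°))
Δλ = 0.8994 pm

Initial wavelength:
λ = λ' - Δλ = 110.6202 - 0.8994 = 109.7208 pm

Initial energy:
E = hc/λ = 1239.842 / 109.7208 = 11.3000 keV

(Intermediate values are shown rounded; full precision is carried through to the final answer.)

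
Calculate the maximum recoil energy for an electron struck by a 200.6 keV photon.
88.2272 keV

Maximum energy transfer occurs at θ = 180° (backscattering).

Initial photon: E₀ = 200.6 keV → λ₀ = 6.1807 pm

Maximum Compton shift (at 180°):
Δλ_max = 2λ_C = 2 × 2.4263 = 4.8526 pm

Final wavelength:
λ' = 6.1807 + 4.8526 = 11.0333 pm

Minimum photon energy (maximum energy to electron):
E'_min = hc/λ' = 112.3728 keV

Maximum electron kinetic energy:
K_max = E₀ - E'_min = 200.6000 - 112.3728 = 88.2272 keV

(Intermediate values are shown rounded; full precision is carried through to the final answer.)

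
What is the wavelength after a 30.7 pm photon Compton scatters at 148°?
35.1839 pm

Using the Compton scattering formula:
λ' = λ + Δλ = λ + λ_C(1 - cos θ)

Given:
- Initial wavelength λ = 30.7 pm
- Scattering angle θ = 148°
- Compton wavelength λ_C ≈ 2.4263 pm

Calculate the shift:
Δλ = 2.4263 × (1 - cos(148°))
Δλ = 2.4263 × 1.8480
Δλ = 4.4839 pm

Final wavelength:
λ' = 30.7 + 4.4839 = 35.1839 pm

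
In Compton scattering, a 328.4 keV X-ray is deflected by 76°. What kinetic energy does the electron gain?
107.5807 keV

By energy conservation: K_e = E_initial - E_final

First find the scattered photon energy:
Initial wavelength: λ = hc/E = 3.7754 pm
Compton shift: Δλ = λ_C(1 - cos(76°)) = 1.8393 pm
Final wavelength: λ' = 3.7754 + 1.8393 = 5.6147 pm
Final photon energy: E' = hc/λ' = 220.8193 keV

Electron kinetic energy:
K_e = E - E' = 328.4000 - 220.8193 = 107.5807 keV

(Intermediate values are shown rounded; full precision is carried through to the final answer.)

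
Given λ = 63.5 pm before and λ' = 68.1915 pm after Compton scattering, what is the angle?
159.00°

First find the wavelength shift:
Δλ = λ' - λ = 68.1915 - 63.5 = 4.6915 pm

Using Δλ = λ_C(1 - cos θ), with λ_C = h/(m_e·c) ≈ 2.42631024 pm:
cos θ = 1 - Δλ/λ_C
cos θ = 1 - 4.6915/2.42631024
cos θ = -0.933594

θ = arccos(-0.933594)
θ = 159.00°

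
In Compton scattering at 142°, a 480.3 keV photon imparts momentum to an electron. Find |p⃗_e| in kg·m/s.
3.3734e-22 kg·m/s

The electron is initially at rest, so by conservation of momentum:
p⃗_e = p⃗₀ − p⃗'  (incident photon momentum minus scattered photon momentum)

Photon momentum magnitudes (p = h/λ = E/c):
λ₀ = hc/E₀ = 2.5814 pm → p₀ = h/λ₀ = 2.5669e-22 kg·m/s
Δλ = λ_C(1 − cos 142°) = 4.3383 pm
λ' = 6.9197 pm → p' = h/λ' = 9.5757e-23 kg·m/s

The scattered photon makes angle θ = 142° with the incident direction, so by the law of cosines:
|p⃗_e|² = p₀² + p'² − 2p₀p'cos θ
|p⃗_e|² = (2.5669e-22)² + (9.5757e-23)² − 2·2.5669e-22·9.5757e-23·cos(142°)
|p⃗_e| = 3.3734e-22 kg·m/s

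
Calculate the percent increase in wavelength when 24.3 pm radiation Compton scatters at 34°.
1.7070%

Calculate the Compton shift:
Δλ = λ_C(1 - cos(34°))
Δλ = 2.4263 × (1 - cos(34°))
Δλ = 2.4263 × 0.1710
Δλ = 0.4148 pm

Percentage change:
(Δλ/λ₀) × 100 = (0.4148/24.3) × 100
= 1.7070%

(Intermediate values are shown rounded; full precision is carried through to the final answer.)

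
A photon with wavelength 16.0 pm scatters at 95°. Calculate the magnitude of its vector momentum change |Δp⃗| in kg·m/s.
5.6882e-23 kg·m/s

Photon momentum magnitude is p = h/λ.

Initial momentum:
p₀ = h/λ = 6.6261e-34/1.6000e-11 = 4.1413e-23 kg·m/s

After scattering:
λ' = λ + Δλ = 16.0 + 2.6378 = 18.6378 pm
p' = h/λ' = 6.6261e-34/1.8638e-11 = 3.5552e-23 kg·m/s

Momentum is a vector; the scattered photon's direction makes angle θ = 95° with the incident direction. The magnitude of the vector change Δp⃗ = p⃗₀ − p⃗' is found from the law of cosines:
|Δp⃗|² = p₀² + p'² − 2p₀p'cos θ
|Δp⃗|² = (4.1413e-23)² + (3.5552e-23)² − 2·4.1413e-23·3.5552e-23·cos(95°)
|Δp⃗| = 5.6882e-23 kg·m/s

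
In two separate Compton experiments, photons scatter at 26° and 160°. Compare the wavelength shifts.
160° produces the larger shift by a factor of 19.166

Calculate both shifts using Δλ = λ_C(1 - cos θ):

For θ₁ = 26°:
Δλ₁ = 2.4263 × (1 - cos(26°))
Δλ₁ = 2.4263 × 0.1012
Δλ₁ = 0.2456 pm

For θ₂ = 160°:
Δλ₂ = 2.4263 × (1 - cos(160°))
Δλ₂ = 2.4263 × 1.9397
Δλ₂ = 4.7063 pm

The 160° angle produces the larger shift.
Ratio: 4.7063/0.2456 = 19.166

(Intermediate values are shown rounded; full precision is carried through to the final answer.)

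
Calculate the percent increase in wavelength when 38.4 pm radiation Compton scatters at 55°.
2.6944%

Calculate the Compton shift:
Δλ = λ_C(1 - cos(55°))
Δλ = 2.4263 × (1 - cos(55°))
Δλ = 2.4263 × 0.4264
Δλ = 1.0346 pm

Percentage change:
(Δλ/λ₀) × 100 = (1.0346/38.4) × 100
= 2.6944%

(Intermediate values are shown rounded; full precision is carried through to the final answer.)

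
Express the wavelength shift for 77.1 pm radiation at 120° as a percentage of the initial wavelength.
4.7204%

Calculate the Compton shift:
Δλ = λ_C(1 - cos(120°))
Δλ = 2.4263 × (1 - cos(120°))
Δλ = 2.4263 × 1.5000
Δλ = 3.6395 pm

Percentage change:
(Δλ/λ₀) × 100 = (3.6395/77.1) × 100
= 4.7204%

(Intermediate values are shown rounded; full precision is carried through to the final answer.)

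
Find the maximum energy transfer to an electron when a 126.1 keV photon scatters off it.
41.6699 keV

Maximum energy transfer occurs at θ = 180° (backscattering).

Initial photon: E₀ = 126.1 keV → λ₀ = 9.8322 pm

Maximum Compton shift (at 180°):
Δλ_max = 2λ_C = 2 × 2.4263 = 4.8526 pm

Final wavelength:
λ' = 9.8322 + 4.8526 = 14.6848 pm

Minimum photon energy (maximum energy to electron):
E'_min = hc/λ' = 84.4301 keV

Maximum electron kinetic energy:
K_max = E₀ - E'_min = 126.1000 - 84.4301 = 41.6699 keV

(Intermediate values are shown rounded; full precision is carried through to the final answer.)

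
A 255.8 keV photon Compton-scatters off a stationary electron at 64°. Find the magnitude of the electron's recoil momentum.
1.3147e-22 kg·m/s

The electron is initially at rest, so by conservation of momentum:
p⃗_e = p⃗₀ − p⃗'  (incident photon momentum minus scattered photon momentum)

Photon momentum magnitudes (p = h/λ = E/c):
λ₀ = hc/E₀ = 4.8469 pm → p₀ = h/λ₀ = 1.3671e-22 kg·m/s
Δλ = λ_C(1 − cos 64°) = 1.3627 pm
λ' = 6.2096 pm → p' = h/λ' = 1.0671e-22 kg·m/s

The scattered photon makes angle θ = 64° with the incident direction, so by the law of cosines:
|p⃗_e|² = p₀² + p'² − 2p₀p'cos θ
|p⃗_e|² = (1.3671e-22)² + (1.0671e-22)² − 2·1.3671e-22·1.0671e-22·cos(64°)
|p⃗_e| = 1.3147e-22 kg·m/s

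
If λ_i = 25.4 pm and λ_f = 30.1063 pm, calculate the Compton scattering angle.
160.00°

First find the wavelength shift:
Δλ = λ' - λ = 30.1063 - 25.4 = 4.7063 pm

Using Δλ = λ_C(1 - cos θ), with λ_C = h/(m_e·c) ≈ 2.42631024 pm:
cos θ = 1 - Δλ/λ_C
cos θ = 1 - 4.7063/2.42631024
cos θ = -0.939694

θ = arccos(-0.939694)
θ = 160.00°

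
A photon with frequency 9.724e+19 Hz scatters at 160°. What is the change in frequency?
5.875e+19 Hz (decrease)

Convert frequency to wavelength (c = 299792458 m/s):
λ₀ = c/f₀ = 299792458/9.724e+19 = 3.0830158e-12 m = 3.0830 pm

Calculate Compton shift:
Δλ = λ_C(1 - cos(160°)) = 4.7063 pm

Final wavelength:
λ' = λ₀ + Δλ = 3.0830 + 4.7063 = 7.7893 pm

Final frequency:
f' = c/λ' = 299792458/7.7893119e-12 = 3.8487669e+19 Hz

Frequency shift (decrease):
Δf = f₀ - f' = 9.724e+19 - 3.8487669e+19 = 5.875e+19 Hz

(Intermediate values are shown rounded; full precision is carried through to the final answer.)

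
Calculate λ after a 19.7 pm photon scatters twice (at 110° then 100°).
25.8038 pm

Apply Compton shift twice:

First scattering at θ₁ = 110°:
Δλ₁ = λ_C(1 - cos(110°))
Δλ₁ = 2.4263 × 1.3420
Δλ₁ = 3.2562 pm

After first scattering:
λ₁ = 19.7 + 3.2562 = 22.9562 pm

Second scattering at θ₂ = 100°:
Δλ₂ = λ_C(1 - cos(100°))
Δλ₂ = 2.4263 × 1.1736
Δλ₂ = 2.8476 pm

Final wavelength:
λ₂ = 22.9562 + 2.8476 = 25.8038 pm

Total shift: Δλ_total = 3.2562 + 2.8476 = 6.1038 pm

(Intermediate values are shown rounded; full precision is carried through to the final answer.)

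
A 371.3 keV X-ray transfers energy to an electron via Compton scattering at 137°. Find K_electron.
206.8646 keV

By energy conservation: K_e = E_initial - E_final

First find the scattered photon energy:
Initial wavelength: λ = hc/E = 3.3392 pm
Compton shift: Δλ = λ_C(1 - cos(137°)) = 4.2008 pm
Final wavelength: λ' = 3.3392 + 4.2008 = 7.5400 pm
Final photon energy: E' = hc/λ' = 164.4354 keV

Electron kinetic energy:
K_e = E - E' = 371.3000 - 164.4354 = 206.8646 keV

(Intermediate values are shown rounded; full precision is carried through to the final answer.)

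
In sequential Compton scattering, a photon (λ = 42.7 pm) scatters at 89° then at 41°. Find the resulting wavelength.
45.6791 pm

Apply Compton shift twice:

First scattering at θ₁ = 89°:
Δλ₁ = λ_C(1 - cos(89°))
Δλ₁ = 2.4263 × 0.9825
Δλ₁ = 2.3840 pm

After first scattering:
λ₁ = 42.7 + 2.3840 = 45.0840 pm

Second scattering at θ₂ = 41°:
Δλ₂ = λ_C(1 - cos(41°))
Δλ₂ = 2.4263 × 0.2453
Δλ₂ = 0.5952 pm

Final wavelength:
λ₂ = 45.0840 + 0.5952 = 45.6791 pm

Total shift: Δλ_total = 2.3840 + 0.5952 = 2.9791 pm

(Intermediate values are shown rounded; full precision is carried through to the final answer.)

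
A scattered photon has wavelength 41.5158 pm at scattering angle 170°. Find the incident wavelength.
36.7000 pm

From λ' = λ + Δλ, we have λ = λ' - Δλ

First calculate the Compton shift:
Δλ = λ_C(1 - cos θ)
Δλ = 2.4263 × (1 - cos(170°))
Δλ = 2.4263 × 1.9848
Δλ = 4.8158 pm

Initial wavelength:
λ = λ' - Δλ
λ = 41.5158 - 4.8158
λ = 36.7000 pm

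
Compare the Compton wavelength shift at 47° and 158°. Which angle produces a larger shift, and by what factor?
158° produces the larger shift by a factor of 6.060

Calculate both shifts using Δλ = λ_C(1 - cos θ):

For θ₁ = 47°:
Δλ₁ = 2.4263 × (1 - cos(47°))
Δλ₁ = 2.4263 × 0.3180
Δλ₁ = 0.7716 pm

For θ₂ = 158°:
Δλ₂ = 2.4263 × (1 - cos(158°))
Δλ₂ = 2.4263 × 1.9272
Δλ₂ = 4.6759 pm

The 158° angle produces the larger shift.
Ratio: 4.6759/0.7716 = 6.060

(Intermediate values are shown rounded; full precision is carried through to the final answer.)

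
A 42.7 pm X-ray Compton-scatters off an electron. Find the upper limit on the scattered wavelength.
47.5526 pm (at θ = 180°)

The Compton shift is Δλ = λ_C(1 − cos θ).

Since cos θ ranges from −1 to 1, the factor (1 − cos θ) ranges from 0 to 2; the maximum shift occurs at θ = 180° (backscattering):
Δλ_max = 2λ_C = 2 × 2.4263 pm = 4.8526 pm

Maximum scattered wavelength:
λ'_max = λ₀ + Δλ_max = 42.7 + 4.8526 = 47.5526 pm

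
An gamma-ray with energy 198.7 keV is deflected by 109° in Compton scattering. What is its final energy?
131.1169 keV

First convert energy to wavelength:
λ = hc/E, with hc ≈ 1239.842 keV·pm (i.e. 1239.842 eV·nm)

For E = 198.7 keV = 198700 eV:
λ = 1239.842 keV·pm / 198.7 keV
λ = 6.2398 pm

Calculate the Compton shift:
Δλ = λ_C(1 - cos(109°)) = 2.4263 × 1.3256
Δλ = 3.2162 pm

Final wavelength:
λ' = 6.2398 + 3.2162 = 9.4560 pm

Final energy:
E' = hc/λ' = 1239.842 / 9.4560 = 131.1169 keV

(Intermediate values are shown rounded; full precision is carried through to the final answer.)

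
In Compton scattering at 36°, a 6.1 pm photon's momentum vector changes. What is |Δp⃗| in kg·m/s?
6.5173e-23 kg·m/s

Photon momentum magnitude is p = h/λ.

Initial momentum:
p₀ = h/λ = 6.6261e-34/6.1000e-12 = 1.0862e-22 kg·m/s

After scattering:
λ' = λ + Δλ = 6.1 + 0.4634 = 6.5634 pm
p' = h/λ' = 6.6261e-34/6.5634e-12 = 1.0096e-22 kg·m/s

Momentum is a vector; the scattered photon's direction makes angle θ = 36° with the incident direction. The magnitude of the vector change Δp⃗ = p⃗₀ − p⃗' is found from the law of cosines:
|Δp⃗|² = p₀² + p'² − 2p₀p'cos θ
|Δp⃗|² = (1.0862e-22)² + (1.0096e-22)² − 2·1.0862e-22·1.0096e-22·cos(36°)
|Δp⃗| = 6.5173e-23 kg·m/s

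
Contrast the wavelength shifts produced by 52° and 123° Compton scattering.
123° produces the larger shift by a factor of 4.019

Calculate both shifts using Δλ = λ_C(1 - cos θ):

For θ₁ = 52°:
Δλ₁ = 2.4263 × (1 - cos(52°))
Δλ₁ = 2.4263 × 0.3843
Δλ₁ = 0.9325 pm

For θ₂ = 123°:
Δλ₂ = 2.4263 × (1 - cos(123°))
Δλ₂ = 2.4263 × 1.5446
Δλ₂ = 3.7478 pm

The 123° angle produces the larger shift.
Ratio: 3.7478/0.9325 = 4.019

(Intermediate values are shown rounded; full precision is carried through to the final answer.)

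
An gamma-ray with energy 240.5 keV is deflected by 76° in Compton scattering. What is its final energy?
177.2570 keV

First convert energy to wavelength:
λ = hc/E, with hc ≈ 1239.842 keV·pm (i.e. 1239.842 eV·nm)

For E = 240.5 keV = 240500 eV:
λ = 1239.842 keV·pm / 240.5 keV
λ = 5.1553 pm

Calculate the Compton shift:
Δλ = λ_C(1 - cos(76°)) = 2.4263 × 0.7581
Δλ = 1.8393 pm

Final wavelength:
λ' = 5.1553 + 1.8393 = 6.9946 pm

Final energy:
E' = hc/λ' = 1239.842 / 6.9946 = 177.2570 keV

(Intermediate values are shown rounded; full precision is carried through to the final answer.)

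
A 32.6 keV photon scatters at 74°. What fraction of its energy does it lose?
0.0442 (or 4.42%)

Calculate initial and final photon energies:

Initial: E₀ = 32.6 keV → λ₀ = 38.0320 pm
Compton shift: Δλ = 1.7575 pm
Final wavelength: λ' = 39.7895 pm
Final energy: E' = 31.1600 keV

Fractional energy loss:
(E₀ - E')/E₀ = (32.6000 - 31.1600)/32.6000
= 1.4400/32.6000
= 0.0442
= 4.42%

(Intermediate values are shown rounded; full precision is carried through to the final answer.)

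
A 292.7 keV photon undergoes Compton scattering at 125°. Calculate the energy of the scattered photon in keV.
153.9437 keV

First convert energy to wavelength:
λ = hc/E, with hc ≈ 1239.842 keV·pm (i.e. 1239.842 eV·nm)

For E = 292.7 keV = 292700 eV:
λ = 1239.842 keV·pm / 292.7 keV
λ = 4.2359 pm

Calculate the Compton shift:
Δλ = λ_C(1 - cos(125°)) = 2.4263 × 1.5736
Δλ = 3.8180 pm

Final wavelength:
λ' = 4.2359 + 3.8180 = 8.0539 pm

Final energy:
E' = hc/λ' = 1239.842 / 8.0539 = 153.9437 keV

(Intermediate values are shown rounded; full precision is carried through to the final answer.)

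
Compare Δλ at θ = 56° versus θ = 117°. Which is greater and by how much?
117° produces the larger shift by a factor of 3.298

Calculate both shifts using Δλ = λ_C(1 - cos θ):

For θ₁ = 56°:
Δλ₁ = 2.4263 × (1 - cos(56°))
Δλ₁ = 2.4263 × 0.4408
Δλ₁ = 1.0695 pm

For θ₂ = 117°:
Δλ₂ = 2.4263 × (1 - cos(117°))
Δλ₂ = 2.4263 × 1.4540
Δλ₂ = 3.5278 pm

The 117° angle produces the larger shift.
Ratio: 3.5278/1.0695 = 3.298

(Intermediate values are shown rounded; full precision is carried through to the final answer.)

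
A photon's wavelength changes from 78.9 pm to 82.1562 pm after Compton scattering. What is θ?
110.00°

First find the wavelength shift:
Δλ = λ' - λ = 82.1562 - 78.9 = 3.2562 pm

Using Δλ = λ_C(1 - cos θ), with λ_C = h/(m_e·c) ≈ 2.42631024 pm:
cos θ = 1 - Δλ/λ_C
cos θ = 1 - 3.2562/2.42631024
cos θ = -0.342038

θ = arccos(-0.342038)
θ = 110.00°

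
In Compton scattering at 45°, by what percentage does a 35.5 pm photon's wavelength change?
2.0018%

Calculate the Compton shift:
Δλ = λ_C(1 - cos(45°))
Δλ = 2.4263 × (1 - cos(45°))
Δλ = 2.4263 × 0.2929
Δλ = 0.7106 pm

Percentage change:
(Δλ/λ₀) × 100 = (0.7106/35.5) × 100
= 2.0018%

(Intermediate values are shown rounded; full precision is carried through to the final answer.)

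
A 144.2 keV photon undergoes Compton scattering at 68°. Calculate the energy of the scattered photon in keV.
122.5689 keV

First convert energy to wavelength:
λ = hc/E, with hc ≈ 1239.842 keV·pm (i.e. 1239.842 eV·nm)

For E = 144.2 keV = 144200 eV:
λ = 1239.842 keV·pm / 144.2 keV
λ = 8.5981 pm

Calculate the Compton shift:
Δλ = λ_C(1 - cos(68°)) = 2.4263 × 0.6254
Δλ = 1.5174 pm

Final wavelength:
λ' = 8.5981 + 1.5174 = 10.1155 pm

Final energy:
E' = hc/λ' = 1239.842 / 10.1155 = 122.5689 keV

(Intermediate values are shown rounded; full precision is carried through to the final answer.)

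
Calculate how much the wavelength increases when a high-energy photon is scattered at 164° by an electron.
4.7586 pm

Using the Compton scattering formula:
Δλ = λ_C(1 - cos θ)

where λ_C = h/(m_e·c) ≈ 2.4263 pm is the Compton wavelength of an electron.

For θ = 164°:
cos(164°) = -0.9613
1 - cos(164°) = 1.9613

Δλ = 2.4263 × 1.9613
Δλ = 4.7586 pm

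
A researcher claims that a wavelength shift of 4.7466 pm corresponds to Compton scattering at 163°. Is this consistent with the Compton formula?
Yes, consistent

Calculate the expected shift for θ = 163°:

Δλ_expected = λ_C(1 - cos(163°))
Δλ_expected = 2.4263 × (1 - cos(163°))
Δλ_expected = 2.4263 × 1.9563
Δλ_expected = 4.7466 pm

Given shift: 4.7466 pm
Expected shift: 4.7466 pm
Difference: 0.0000 pm

The values match. This is consistent with Compton scattering at the stated angle.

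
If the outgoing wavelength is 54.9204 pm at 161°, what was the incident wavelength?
50.2000 pm

From λ' = λ + Δλ, we have λ = λ' - Δλ

First calculate the Compton shift:
Δλ = λ_C(1 - cos θ)
Δλ = 2.4263 × (1 - cos(161°))
Δλ = 2.4263 × 1.9455
Δλ = 4.7204 pm

Initial wavelength:
λ = λ' - Δλ
λ = 54.9204 - 4.7204
λ = 50.2000 pm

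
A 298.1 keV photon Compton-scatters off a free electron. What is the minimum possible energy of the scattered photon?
137.5803 keV (at θ = 180°)

The scattered photon has minimum energy when its wavelength is maximum, i.e., when the Compton shift Δλ = λ_C(1 − cos θ) is maximum. This occurs at θ = 180° (backscattering), giving Δλ_max = 2λ_C = 4.8526 pm.

Initial wavelength: λ₀ = hc/E₀ = 4.1591 pm
Maximum final wavelength: λ'_max = λ₀ + 2λ_C = 4.1591 + 4.8526 = 9.0118 pm
Minimum final energy: E'_min = hc/λ'_max = 137.5803 keV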